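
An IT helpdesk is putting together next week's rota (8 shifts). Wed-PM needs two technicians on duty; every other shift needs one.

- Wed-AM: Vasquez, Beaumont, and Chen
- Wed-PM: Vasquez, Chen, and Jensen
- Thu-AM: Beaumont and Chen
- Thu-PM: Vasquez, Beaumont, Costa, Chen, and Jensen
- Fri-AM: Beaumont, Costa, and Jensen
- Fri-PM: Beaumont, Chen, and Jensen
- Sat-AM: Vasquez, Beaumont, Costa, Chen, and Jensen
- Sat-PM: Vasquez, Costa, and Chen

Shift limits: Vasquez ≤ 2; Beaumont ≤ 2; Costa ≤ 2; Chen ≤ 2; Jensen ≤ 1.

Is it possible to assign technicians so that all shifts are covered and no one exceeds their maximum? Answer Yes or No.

Yes

One valid schedule: Wed-AM→Vasquez, Wed-PM→Vasquez+Chen, Thu-AM→Beaumont, Thu-PM→Costa, Fri-AM→Beaumont, Fri-PM→Chen, Sat-AM→Jensen, Sat-PM→Costa.
Loads: Vasquez 2/2, Beaumont 2/2, Costa 2/2, Chen 2/2, Jensen 1/1 — all within limits.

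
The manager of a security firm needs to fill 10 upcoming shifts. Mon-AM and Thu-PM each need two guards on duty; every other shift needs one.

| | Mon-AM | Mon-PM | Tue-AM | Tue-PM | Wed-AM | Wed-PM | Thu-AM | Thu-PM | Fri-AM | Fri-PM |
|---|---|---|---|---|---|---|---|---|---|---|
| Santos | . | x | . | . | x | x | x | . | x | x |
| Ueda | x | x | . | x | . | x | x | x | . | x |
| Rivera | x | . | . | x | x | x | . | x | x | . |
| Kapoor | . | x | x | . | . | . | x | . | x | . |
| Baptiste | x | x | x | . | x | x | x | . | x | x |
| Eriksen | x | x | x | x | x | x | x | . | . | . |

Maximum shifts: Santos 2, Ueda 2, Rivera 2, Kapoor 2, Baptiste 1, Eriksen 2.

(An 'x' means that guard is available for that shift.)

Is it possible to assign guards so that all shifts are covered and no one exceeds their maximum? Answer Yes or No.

No

Total capacity is 2+2+2+2+1+2 = 11 but 12 worker-slots are needed — infeasible.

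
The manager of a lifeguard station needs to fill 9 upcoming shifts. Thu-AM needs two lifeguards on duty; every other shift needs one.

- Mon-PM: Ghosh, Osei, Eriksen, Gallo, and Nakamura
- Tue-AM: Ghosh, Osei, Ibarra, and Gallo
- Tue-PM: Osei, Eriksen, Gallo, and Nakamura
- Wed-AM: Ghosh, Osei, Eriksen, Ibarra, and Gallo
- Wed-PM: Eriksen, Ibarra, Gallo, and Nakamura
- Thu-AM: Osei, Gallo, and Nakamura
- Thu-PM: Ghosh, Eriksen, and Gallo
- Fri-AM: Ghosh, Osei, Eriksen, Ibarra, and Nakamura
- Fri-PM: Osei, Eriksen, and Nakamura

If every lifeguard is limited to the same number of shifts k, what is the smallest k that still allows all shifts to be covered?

2

With 6 lifeguards and 10 worker-slots to fill, someone must work at least ⌈10/6⌉ = 2 shifts, so k ≥ 2.
k = 2 works: Mon-PM→Gallo, Tue-AM→Ghosh, Tue-PM→Eriksen, Wed-AM→Ibarra, Wed-PM→Eriksen, Thu-AM→Osei+Gallo, Thu-PM→Ghosh, Fri-AM→Ibarra, Fri-PM→Osei.
Loads: Ghosh 2, Osei 2, Eriksen 2, Ibarra 2, Gallo 2, Nakamura 0 — all ≤ 2.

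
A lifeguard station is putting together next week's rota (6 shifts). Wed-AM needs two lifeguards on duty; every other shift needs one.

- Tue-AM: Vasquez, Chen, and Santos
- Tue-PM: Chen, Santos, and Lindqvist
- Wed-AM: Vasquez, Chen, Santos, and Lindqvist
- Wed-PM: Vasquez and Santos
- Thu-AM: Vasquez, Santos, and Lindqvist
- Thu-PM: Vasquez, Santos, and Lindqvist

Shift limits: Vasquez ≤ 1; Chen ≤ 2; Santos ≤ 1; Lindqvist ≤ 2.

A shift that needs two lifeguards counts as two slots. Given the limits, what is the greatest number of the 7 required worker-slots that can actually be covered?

Total capacity across all lifeguards is 1+2+1+2 = 6, and 7 slots are needed, so at most 6 can be filled.
An assignment achieving 6: Tue-AM→Chen, Tue-PM→Chen, Wed-AM→Lindqvist, Wed-PM→Vasquez, Thu-AM→Santos, Thu-PM→Lindqvist.
Loads: Vasquez 1/1, Chen 2/2, Santos 1/1, Lindqvist 2/2.

6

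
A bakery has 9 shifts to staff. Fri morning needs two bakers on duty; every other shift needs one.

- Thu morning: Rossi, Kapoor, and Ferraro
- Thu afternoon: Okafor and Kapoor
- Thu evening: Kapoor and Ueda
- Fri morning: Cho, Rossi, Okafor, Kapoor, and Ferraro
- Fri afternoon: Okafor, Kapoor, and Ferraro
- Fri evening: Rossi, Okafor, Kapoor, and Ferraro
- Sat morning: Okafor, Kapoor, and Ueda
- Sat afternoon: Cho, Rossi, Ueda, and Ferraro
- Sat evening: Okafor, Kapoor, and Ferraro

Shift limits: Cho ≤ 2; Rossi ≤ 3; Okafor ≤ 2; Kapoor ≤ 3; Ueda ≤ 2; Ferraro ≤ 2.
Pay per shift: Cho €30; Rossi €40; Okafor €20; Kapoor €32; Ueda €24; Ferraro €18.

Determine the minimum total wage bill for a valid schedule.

Picking the cheapest available baker for each shift independently would cost €192, but that ignores the shift limits.
An optimal schedule: Thu morning→Ferraro, Thu afternoon→Okafor, Thu evening→Ueda, Fri morning→Cho+Kapoor, Fri afternoon→Ferraro, Fri evening→Kapoor, Sat morning→Ueda, Sat afternoon→Cho, Sat evening→Okafor.
Total: 18 + 20 + 24 + 30 + 32 + 18 + 32 + 24 + 30 + 20 = €248.

€248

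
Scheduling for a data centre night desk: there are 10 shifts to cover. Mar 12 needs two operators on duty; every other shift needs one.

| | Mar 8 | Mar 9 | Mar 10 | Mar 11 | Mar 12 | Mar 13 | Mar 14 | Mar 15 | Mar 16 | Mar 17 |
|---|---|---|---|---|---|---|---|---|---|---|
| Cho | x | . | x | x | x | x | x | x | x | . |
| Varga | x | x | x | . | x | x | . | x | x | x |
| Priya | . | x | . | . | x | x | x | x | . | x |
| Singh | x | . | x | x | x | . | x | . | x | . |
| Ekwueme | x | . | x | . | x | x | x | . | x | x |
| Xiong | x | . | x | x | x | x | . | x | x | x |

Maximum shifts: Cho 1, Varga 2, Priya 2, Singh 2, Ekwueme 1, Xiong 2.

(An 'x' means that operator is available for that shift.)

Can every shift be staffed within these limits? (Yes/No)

Total capacity is 1+2+2+2+1+2 = 10 but 11 worker-slots are needed — infeasible.

No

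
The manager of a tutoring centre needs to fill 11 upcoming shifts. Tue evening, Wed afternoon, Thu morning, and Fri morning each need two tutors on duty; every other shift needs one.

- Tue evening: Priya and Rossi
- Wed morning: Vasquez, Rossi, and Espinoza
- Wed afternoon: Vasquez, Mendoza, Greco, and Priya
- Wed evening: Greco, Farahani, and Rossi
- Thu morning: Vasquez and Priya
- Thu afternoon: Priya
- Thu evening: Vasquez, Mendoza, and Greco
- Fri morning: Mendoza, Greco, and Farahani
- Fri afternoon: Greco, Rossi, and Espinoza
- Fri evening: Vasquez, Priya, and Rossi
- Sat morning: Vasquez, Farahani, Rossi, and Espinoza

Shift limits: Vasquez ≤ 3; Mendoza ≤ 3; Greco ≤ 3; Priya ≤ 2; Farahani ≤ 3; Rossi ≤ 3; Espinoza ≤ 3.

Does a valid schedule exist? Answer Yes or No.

No

Total capacity is 20 and 15 slots are needed, so capacity alone doesn't rule it out.
Shifts {Tue evening, Thu morning, Thu afternoon} need 5 worker-slots in total, but the tutors available for any of those shifts (Vasquez, Priya, and Rossi) can supply at most 4 among them. So no valid schedule exists.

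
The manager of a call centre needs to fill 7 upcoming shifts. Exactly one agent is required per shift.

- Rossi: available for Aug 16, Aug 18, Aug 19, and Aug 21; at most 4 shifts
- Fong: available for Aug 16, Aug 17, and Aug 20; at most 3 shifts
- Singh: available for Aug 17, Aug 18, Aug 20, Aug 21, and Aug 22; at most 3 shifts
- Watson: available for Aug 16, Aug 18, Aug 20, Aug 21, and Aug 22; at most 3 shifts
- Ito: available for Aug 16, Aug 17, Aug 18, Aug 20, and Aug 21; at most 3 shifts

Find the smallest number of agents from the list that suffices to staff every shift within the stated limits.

7 slots to fill and no one can take more than 4, so at least ⌈7/4⌉ = 2 agents are needed.
Rossi and Singh alone can cover everything: Aug 16→Rossi, Aug 17→Singh, Aug 18→Rossi, Aug 19→Rossi, Aug 20→Singh, Aug 21→Rossi, Aug 22→Singh.

2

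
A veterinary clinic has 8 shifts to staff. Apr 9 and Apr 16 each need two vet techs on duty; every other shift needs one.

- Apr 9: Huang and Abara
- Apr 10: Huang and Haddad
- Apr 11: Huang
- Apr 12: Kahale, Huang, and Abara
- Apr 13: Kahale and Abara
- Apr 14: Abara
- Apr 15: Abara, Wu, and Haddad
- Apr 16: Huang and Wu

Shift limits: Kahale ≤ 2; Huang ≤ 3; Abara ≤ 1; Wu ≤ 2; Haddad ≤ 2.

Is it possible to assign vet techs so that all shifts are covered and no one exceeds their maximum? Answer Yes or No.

No

Total capacity is 10 and 10 slots are needed, so capacity alone doesn't rule it out.
Shifts {Apr 9, Apr 14} need 3 worker-slots in total, but the vet techs available for any of those shifts (Huang and Abara) can supply at most 2 among them. So no valid schedule exists.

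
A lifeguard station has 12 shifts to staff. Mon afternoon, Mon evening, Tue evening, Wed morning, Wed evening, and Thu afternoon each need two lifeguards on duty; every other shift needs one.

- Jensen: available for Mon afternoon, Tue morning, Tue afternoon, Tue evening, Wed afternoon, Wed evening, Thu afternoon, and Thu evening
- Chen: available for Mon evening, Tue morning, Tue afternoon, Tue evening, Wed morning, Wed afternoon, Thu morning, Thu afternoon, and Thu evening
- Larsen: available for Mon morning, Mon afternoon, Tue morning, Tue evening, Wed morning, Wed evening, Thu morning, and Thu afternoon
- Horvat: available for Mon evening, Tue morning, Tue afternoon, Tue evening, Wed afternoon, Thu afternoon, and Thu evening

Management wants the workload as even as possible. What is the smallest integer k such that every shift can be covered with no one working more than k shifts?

With 4 lifeguards and 18 worker-slots to fill, someone must work at least ⌈18/4⌉ = 5 shifts, so k ≥ 5.
k = 5 works: Mon morning→Larsen, Mon afternoon→Jensen+Larsen, Mon evening→Chen+Horvat, Tue morning→Chen, Tue afternoon→Jensen, Tue evening→Chen+Horvat, Wed morning→Chen+Larsen, Wed afternoon→Jensen, Wed evening→Jensen+Larsen, Thu morning→Chen, Thu afternoon→Larsen+Horvat, Thu evening→Jensen.
Loads: Jensen 5, Chen 5, Larsen 5, Horvat 3 — all ≤ 5.

5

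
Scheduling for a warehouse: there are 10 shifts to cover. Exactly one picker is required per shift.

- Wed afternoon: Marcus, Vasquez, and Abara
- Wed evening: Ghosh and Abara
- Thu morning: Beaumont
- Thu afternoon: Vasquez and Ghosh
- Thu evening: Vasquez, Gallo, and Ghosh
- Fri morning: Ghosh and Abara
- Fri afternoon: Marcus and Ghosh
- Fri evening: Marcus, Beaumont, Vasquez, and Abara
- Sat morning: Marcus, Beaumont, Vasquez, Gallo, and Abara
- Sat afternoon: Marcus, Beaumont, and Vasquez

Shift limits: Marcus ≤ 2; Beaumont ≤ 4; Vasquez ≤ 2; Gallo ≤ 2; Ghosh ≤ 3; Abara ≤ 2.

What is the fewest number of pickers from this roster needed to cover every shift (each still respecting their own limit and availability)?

10 slots to fill and no one can take more than 4, so at least ⌈10/4⌉ = 3 pickers are needed.
Any 3 pickers together have capacity at most 4+3+2 = 9 < 10 slots, so 3 can never suffice.
Marcus, Beaumont, Vasquez, and Ghosh alone can cover everything: Wed afternoon→Marcus, Wed evening→Ghosh, Thu morning→Beaumont, Thu afternoon→Vasquez, Thu evening→Vasquez, Fri morning→Ghosh, Fri afternoon→Marcus, Fri evening→Beaumont, Sat morning→Beaumont, Sat afternoon→Beaumont.

4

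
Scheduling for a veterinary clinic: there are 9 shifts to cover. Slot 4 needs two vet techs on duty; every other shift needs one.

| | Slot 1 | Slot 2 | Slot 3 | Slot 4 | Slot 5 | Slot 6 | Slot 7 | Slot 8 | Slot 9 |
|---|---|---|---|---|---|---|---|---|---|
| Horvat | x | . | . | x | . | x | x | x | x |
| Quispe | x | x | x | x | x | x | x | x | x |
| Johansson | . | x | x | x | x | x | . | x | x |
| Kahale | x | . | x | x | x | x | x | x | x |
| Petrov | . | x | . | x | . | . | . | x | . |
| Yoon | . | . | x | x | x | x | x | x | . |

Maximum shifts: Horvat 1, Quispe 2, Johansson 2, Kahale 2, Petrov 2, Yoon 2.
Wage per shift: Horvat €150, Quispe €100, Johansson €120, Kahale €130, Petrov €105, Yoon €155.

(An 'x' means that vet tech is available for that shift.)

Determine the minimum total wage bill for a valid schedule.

€1215

Picking the cheapest available vet tech for each shift independently would cost €1005, but that ignores the shift limits.
An optimal schedule: Slot 1→Horvat, Slot 2→Quispe, Slot 3→Quispe, Slot 4→Petrov+Yoon, Slot 5→Johansson, Slot 6→Kahale, Slot 7→Kahale, Slot 8→Petrov, Slot 9→Johansson.
Total: 150 + 100 + 100 + 105 + 155 + 120 + 130 + 130 + 105 + 120 = €1215.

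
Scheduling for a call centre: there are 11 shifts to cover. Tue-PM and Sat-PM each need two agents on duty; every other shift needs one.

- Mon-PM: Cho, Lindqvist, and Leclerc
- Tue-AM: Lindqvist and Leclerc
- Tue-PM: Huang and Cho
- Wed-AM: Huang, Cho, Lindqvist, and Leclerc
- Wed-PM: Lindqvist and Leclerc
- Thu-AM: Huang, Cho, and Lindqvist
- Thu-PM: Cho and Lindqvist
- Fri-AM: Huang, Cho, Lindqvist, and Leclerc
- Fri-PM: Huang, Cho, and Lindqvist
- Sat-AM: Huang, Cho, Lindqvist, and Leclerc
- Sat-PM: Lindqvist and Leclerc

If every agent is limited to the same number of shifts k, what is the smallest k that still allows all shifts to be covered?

With 4 agents and 13 worker-slots to fill, someone must work at least ⌈13/4⌉ = 4 shifts, so k ≥ 4.
k = 4 works: Mon-PM→Cho, Tue-AM→Lindqvist, Tue-PM→Huang+Cho, Wed-AM→Huang, Wed-PM→Lindqvist, Thu-AM→Huang, Thu-PM→Cho, Fri-AM→Cho, Fri-PM→Huang, Sat-AM→Lindqvist, Sat-PM→Lindqvist+Leclerc.
Loads: Huang 4, Cho 4, Lindqvist 4, Leclerc 1 — all ≤ 4.

4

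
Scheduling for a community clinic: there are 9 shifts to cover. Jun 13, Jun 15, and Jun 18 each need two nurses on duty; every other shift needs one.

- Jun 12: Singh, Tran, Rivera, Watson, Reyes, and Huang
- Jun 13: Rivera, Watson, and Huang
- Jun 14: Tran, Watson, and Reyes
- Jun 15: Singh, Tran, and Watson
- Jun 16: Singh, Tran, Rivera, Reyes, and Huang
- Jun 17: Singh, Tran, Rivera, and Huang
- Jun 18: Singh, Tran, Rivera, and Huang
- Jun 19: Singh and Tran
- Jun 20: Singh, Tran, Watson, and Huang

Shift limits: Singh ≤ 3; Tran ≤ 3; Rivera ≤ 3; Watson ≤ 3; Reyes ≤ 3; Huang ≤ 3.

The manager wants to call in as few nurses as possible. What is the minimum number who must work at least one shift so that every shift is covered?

12 slots to fill and no one can take more than 3, so at least ⌈12/3⌉ = 4 nurses are needed.
Singh, Tran, Rivera, and Watson alone can cover everything: Jun 12→Watson, Jun 13→Rivera+Watson, Jun 14→Tran, Jun 15→Singh+Tran, Jun 16→Singh, Jun 17→Rivera, Jun 18→Tran+Rivera, Jun 19→Singh, Jun 20→Watson.

4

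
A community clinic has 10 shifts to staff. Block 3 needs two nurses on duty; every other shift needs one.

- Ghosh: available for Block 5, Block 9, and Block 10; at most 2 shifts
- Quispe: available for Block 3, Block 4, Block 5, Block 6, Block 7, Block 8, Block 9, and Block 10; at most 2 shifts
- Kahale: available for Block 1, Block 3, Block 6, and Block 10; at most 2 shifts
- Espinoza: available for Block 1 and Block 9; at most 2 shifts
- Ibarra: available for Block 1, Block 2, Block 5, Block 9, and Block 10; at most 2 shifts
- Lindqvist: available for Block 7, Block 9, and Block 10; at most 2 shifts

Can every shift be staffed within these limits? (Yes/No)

No

Total capacity is 12 and 11 slots are needed, so capacity alone doesn't rule it out.
Shifts {Block 3, Block 4, Block 8} need 4 worker-slots in total, but the nurses available for any of those shifts (Quispe and Kahale) can supply at most 3 among them. So no valid schedule exists.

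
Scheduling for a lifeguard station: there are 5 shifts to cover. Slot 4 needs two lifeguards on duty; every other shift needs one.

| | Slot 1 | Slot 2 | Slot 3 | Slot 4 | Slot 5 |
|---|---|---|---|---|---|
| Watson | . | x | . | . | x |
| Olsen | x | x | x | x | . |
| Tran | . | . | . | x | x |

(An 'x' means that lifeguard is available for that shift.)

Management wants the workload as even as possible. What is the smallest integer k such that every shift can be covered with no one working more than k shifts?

3

With 3 lifeguards and 6 worker-slots to fill, someone must work at least ⌈6/3⌉ = 2 shifts, so k ≥ 2.
k = 2 fails: Shifts {Slot 1, Slot 3, Slot 4} need 4 worker-slots in total, but the lifeguards available for any of those shifts (Olsen and Tran) can supply at most 3 among them. So no valid schedule exists.
k = 3 works: Slot 1→Olsen, Slot 2→Watson, Slot 3→Olsen, Slot 4→Olsen+Tran, Slot 5→Watson.
Loads: Watson 2, Olsen 3, Tran 1 — all ≤ 3.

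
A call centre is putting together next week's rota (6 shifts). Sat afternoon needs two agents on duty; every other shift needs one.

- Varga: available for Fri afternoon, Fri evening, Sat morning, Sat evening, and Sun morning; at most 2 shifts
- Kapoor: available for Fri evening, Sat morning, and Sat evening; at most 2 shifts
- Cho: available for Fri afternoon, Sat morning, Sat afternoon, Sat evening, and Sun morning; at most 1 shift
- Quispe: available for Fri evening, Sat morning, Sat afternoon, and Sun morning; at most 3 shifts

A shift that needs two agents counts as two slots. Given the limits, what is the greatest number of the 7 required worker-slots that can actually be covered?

Total capacity across all agents is 2+2+1+3 = 8, and 7 slots are needed, so at most 7 can be filled.
An assignment achieving 7: Fri afternoon→Varga, Fri evening→Varga, Sat morning→Kapoor, Sat afternoon→Cho+Quispe, Sat evening→Kapoor, Sun morning→Quispe.
Loads: Varga 2/2, Kapoor 2/2, Cho 1/1, Quispe 2/3.

7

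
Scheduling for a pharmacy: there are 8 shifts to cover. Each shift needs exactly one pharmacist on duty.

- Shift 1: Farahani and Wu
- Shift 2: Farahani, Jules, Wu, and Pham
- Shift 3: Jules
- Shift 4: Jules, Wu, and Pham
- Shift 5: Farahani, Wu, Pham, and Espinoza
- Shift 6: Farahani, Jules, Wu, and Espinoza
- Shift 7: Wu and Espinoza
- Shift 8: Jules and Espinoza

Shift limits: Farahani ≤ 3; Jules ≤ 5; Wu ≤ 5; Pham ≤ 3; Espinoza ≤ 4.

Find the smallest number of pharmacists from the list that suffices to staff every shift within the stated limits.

2

8 slots to fill and no one can take more than 5, so at least ⌈8/5⌉ = 2 pharmacists are needed.
Jules and Wu alone can cover everything: Shift 1→Wu, Shift 2→Jules, Shift 3→Jules, Shift 4→Jules, Shift 5→Wu, Shift 6→Jules, Shift 7→Wu, Shift 8→Jules.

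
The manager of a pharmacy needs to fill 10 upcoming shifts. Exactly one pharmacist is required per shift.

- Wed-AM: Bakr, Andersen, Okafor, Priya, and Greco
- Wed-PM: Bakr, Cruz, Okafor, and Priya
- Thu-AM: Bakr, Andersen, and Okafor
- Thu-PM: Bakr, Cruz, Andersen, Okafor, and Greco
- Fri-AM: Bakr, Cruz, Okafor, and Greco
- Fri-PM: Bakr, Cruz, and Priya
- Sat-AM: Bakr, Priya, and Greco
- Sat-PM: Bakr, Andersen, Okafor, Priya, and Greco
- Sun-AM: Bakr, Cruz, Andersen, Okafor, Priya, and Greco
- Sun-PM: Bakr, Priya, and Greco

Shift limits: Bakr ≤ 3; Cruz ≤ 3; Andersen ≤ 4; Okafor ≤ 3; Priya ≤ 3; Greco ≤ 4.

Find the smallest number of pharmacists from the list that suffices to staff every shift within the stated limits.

10 slots to fill and no one can take more than 4, so at least ⌈10/4⌉ = 3 pharmacists are needed.
Bakr, Cruz, and Andersen alone can cover everything: Wed-AM→Bakr, Wed-PM→Cruz, Thu-AM→Andersen, Thu-PM→Andersen, Fri-AM→Cruz, Fri-PM→Cruz, Sat-AM→Bakr, Sat-PM→Andersen, Sun-AM→Andersen, Sun-PM→Bakr.

3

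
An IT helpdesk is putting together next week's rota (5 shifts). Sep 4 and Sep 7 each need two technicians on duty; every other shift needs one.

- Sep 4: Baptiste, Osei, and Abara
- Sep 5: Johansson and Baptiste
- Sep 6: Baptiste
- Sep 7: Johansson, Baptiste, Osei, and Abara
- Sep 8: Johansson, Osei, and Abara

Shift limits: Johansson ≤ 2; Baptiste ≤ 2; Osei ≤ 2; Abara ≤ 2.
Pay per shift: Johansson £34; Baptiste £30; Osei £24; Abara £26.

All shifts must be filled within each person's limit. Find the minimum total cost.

Sep 6 can only be covered by Baptiste, so that assignment is forced.
Picking the cheapest available technician for each shift independently would cost £184, but that ignores the shift limits.
An optimal schedule: Sep 4→Osei+Abara, Sep 5→Baptiste, Sep 6→Baptiste, Sep 7→Abara+Johansson, Sep 8→Osei.
Total: 24 + 26 + 30 + 30 + 26 + 34 + 24 = £194.

£194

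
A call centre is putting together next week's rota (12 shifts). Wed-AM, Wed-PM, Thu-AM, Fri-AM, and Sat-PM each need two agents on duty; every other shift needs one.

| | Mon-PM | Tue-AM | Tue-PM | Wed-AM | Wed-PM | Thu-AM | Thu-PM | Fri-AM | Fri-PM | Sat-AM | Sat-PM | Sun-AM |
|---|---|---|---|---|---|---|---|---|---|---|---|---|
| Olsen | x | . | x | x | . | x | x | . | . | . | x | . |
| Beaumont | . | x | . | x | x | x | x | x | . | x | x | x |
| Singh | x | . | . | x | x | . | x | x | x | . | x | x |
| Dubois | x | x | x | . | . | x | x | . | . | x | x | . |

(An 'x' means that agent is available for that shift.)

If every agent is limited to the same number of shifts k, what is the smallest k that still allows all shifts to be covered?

5

With 4 agents and 17 worker-slots to fill, someone must work at least ⌈17/4⌉ = 5 shifts, so k ≥ 5.
k = 5 works: Mon-PM→Olsen, Tue-AM→Beaumont, Tue-PM→Olsen, Wed-AM→Olsen+Singh, Wed-PM→Beaumont+Singh, Thu-AM→Olsen+Dubois, Thu-PM→Olsen, Fri-AM→Beaumont+Singh, Fri-PM→Singh, Sat-AM→Beaumont, Sat-PM→Singh+Dubois, Sun-AM→Beaumont.
Loads: Olsen 5, Beaumont 5, Singh 5, Dubois 2 — all ≤ 5.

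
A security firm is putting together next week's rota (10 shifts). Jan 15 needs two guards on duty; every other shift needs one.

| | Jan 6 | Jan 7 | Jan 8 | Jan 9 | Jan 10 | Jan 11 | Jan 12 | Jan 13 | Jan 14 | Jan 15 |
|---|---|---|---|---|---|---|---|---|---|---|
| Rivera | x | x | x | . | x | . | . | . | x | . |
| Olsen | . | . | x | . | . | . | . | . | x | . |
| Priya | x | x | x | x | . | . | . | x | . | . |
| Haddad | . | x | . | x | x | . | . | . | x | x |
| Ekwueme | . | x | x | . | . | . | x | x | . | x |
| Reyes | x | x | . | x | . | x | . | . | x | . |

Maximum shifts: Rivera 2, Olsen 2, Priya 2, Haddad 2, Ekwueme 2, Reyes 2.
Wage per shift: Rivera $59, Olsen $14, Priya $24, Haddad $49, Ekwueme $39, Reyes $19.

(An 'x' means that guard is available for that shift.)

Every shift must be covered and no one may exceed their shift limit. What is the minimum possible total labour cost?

Jan 11 can only be covered by Reyes, so that assignment is forced.
Jan 12 can only be covered by Ekwueme, so that assignment is forced.
Jan 15 can only be covered by Haddad and Ekwueme, so that assignment is forced.
Picking the cheapest available guard for each shift independently would cost $304, but that ignores the shift limits.
An optimal schedule: Jan 6→Reyes, Jan 7→Rivera, Jan 8→Olsen, Jan 9→Priya, Jan 10→Haddad, Jan 11→Reyes, Jan 12→Ekwueme, Jan 13→Priya, Jan 14→Olsen, Jan 15→Ekwueme+Haddad.
Total: 19 + 59 + 14 + 24 + 49 + 19 + 39 + 24 + 14 + 39 + 49 = $349.

$349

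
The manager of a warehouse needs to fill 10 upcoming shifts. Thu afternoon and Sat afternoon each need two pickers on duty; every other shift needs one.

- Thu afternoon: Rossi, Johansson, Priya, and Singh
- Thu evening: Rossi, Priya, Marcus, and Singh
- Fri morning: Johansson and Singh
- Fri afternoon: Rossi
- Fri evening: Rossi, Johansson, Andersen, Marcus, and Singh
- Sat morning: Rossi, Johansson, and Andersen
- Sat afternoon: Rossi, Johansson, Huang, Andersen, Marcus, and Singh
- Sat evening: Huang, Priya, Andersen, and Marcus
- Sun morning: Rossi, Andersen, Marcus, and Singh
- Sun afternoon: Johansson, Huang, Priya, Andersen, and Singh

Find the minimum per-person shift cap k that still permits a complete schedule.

With 7 pickers and 12 worker-slots to fill, someone must work at least ⌈12/7⌉ = 2 shifts, so k ≥ 2.
k = 2 works: Thu afternoon→Priya+Singh, Thu evening→Priya, Fri morning→Johansson, Fri afternoon→Rossi, Fri evening→Johansson, Sat morning→Rossi, Sat afternoon→Andersen+Marcus, Sat evening→Huang, Sun morning→Andersen, Sun afternoon→Huang.
Loads: Rossi 2, Johansson 2, Huang 2, Priya 2, Andersen 2, Marcus 1, Singh 1 — all ≤ 2.

2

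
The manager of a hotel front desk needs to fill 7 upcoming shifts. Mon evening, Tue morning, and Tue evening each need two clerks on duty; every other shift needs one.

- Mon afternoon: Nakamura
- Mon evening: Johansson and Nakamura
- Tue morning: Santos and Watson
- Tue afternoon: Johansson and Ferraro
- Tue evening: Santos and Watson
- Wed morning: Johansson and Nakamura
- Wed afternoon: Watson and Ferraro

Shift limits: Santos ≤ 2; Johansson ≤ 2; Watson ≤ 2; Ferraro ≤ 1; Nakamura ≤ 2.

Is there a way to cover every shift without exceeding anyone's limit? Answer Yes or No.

No

Total capacity is 2+2+2+1+2 = 9 but 10 worker-slots are needed — infeasible.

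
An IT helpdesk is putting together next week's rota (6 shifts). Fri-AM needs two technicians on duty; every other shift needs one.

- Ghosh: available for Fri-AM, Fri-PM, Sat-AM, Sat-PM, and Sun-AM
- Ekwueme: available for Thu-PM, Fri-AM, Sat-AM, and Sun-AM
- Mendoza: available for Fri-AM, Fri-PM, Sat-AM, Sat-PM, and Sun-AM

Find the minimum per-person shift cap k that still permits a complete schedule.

3

With 3 technicians and 7 worker-slots to fill, someone must work at least ⌈7/3⌉ = 3 shifts, so k ≥ 3.
k = 3 works: Thu-PM→Ekwueme, Fri-AM→Ghosh+Ekwueme, Fri-PM→Ghosh, Sat-AM→Ekwueme, Sat-PM→Ghosh, Sun-AM→Mendoza.
Loads: Ghosh 3, Ekwueme 3, Mendoza 1 — all ≤ 3.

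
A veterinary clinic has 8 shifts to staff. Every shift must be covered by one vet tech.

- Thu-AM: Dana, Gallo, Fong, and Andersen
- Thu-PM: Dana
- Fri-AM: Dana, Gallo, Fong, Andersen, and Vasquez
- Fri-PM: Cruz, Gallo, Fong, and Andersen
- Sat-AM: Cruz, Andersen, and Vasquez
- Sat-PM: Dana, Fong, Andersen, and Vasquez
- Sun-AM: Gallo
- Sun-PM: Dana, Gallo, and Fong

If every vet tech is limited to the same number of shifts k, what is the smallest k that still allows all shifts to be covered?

With 6 vet techs and 8 worker-slots to fill, someone must work at least ⌈8/6⌉ = 2 shifts, so k ≥ 2.
k = 2 works: Thu-AM→Gallo, Thu-PM→Dana, Fri-AM→Fong, Fri-PM→Cruz, Sat-AM→Cruz, Sat-PM→Fong, Sun-AM→Gallo, Sun-PM→Dana.
Loads: Dana 2, Cruz 2, Gallo 2, Fong 2, Andersen 0, Vasquez 0 — all ≤ 2.

2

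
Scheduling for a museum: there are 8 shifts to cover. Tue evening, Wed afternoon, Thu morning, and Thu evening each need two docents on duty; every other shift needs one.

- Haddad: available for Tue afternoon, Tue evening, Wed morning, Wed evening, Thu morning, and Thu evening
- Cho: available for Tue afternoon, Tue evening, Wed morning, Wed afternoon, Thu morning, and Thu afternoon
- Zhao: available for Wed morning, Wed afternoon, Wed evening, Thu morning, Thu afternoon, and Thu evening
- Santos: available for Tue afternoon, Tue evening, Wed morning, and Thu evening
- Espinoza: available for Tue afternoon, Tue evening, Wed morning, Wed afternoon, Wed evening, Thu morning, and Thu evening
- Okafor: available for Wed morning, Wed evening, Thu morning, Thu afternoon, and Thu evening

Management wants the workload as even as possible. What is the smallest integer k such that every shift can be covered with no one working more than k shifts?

With 6 docents and 12 worker-slots to fill, someone must work at least ⌈12/6⌉ = 2 shifts, so k ≥ 2.
k = 2 works: Tue afternoon→Haddad, Tue evening→Santos+Espinoza, Wed morning→Zhao, Wed afternoon→Cho+Zhao, Wed evening→Haddad, Thu morning→Espinoza+Okafor, Thu afternoon→Cho, Thu evening→Santos+Okafor.
Loads: Haddad 2, Cho 2, Zhao 2, Santos 2, Espinoza 2, Okafor 2 — all ≤ 2.

2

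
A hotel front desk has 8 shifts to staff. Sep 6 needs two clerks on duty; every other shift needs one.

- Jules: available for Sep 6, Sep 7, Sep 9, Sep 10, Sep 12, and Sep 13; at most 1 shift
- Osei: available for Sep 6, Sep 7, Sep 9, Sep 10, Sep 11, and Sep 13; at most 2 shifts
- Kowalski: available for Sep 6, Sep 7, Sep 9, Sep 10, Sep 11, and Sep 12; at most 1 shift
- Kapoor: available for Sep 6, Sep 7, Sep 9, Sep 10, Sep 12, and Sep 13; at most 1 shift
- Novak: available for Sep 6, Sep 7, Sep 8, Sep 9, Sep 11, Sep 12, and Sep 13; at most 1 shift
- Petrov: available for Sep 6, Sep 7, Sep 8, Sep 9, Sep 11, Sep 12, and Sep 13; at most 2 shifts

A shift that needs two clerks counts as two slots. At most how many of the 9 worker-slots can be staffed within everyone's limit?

8

Total capacity across all clerks is 1+2+1+1+1+2 = 8, and 9 slots are needed, so at most 8 can be filled.
An assignment achieving 8: Sep 6→Kapoor+Petrov, Sep 7→Petrov, Sep 8→Novak, Sep 10→Jules, Sep 11→Osei, Sep 12→Kowalski, Sep 13→Osei.
Loads: Jules 1/1, Osei 2/2, Kowalski 1/1, Kapoor 1/1, Novak 1/1, Petrov 2/2.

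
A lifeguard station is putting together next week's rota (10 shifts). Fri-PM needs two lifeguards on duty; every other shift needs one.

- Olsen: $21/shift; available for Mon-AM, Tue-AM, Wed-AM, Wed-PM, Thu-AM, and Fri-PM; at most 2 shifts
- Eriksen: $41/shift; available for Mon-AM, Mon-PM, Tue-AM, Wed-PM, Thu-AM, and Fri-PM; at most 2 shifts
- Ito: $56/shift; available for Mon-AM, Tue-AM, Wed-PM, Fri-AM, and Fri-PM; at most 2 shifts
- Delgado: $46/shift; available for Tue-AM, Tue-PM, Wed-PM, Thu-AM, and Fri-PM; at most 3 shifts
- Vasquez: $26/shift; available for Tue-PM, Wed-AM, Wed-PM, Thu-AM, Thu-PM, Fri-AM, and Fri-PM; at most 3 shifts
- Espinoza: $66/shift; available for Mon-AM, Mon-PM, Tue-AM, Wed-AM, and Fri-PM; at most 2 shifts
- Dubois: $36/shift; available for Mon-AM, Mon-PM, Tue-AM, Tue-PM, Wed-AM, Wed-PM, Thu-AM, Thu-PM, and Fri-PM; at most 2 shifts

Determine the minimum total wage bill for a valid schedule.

$366

Picking the cheapest available lifeguard for each shift independently would cost $266, but that ignores the shift limits.
An optimal schedule: Mon-AM→Olsen, Mon-PM→Dubois, Tue-AM→Eriksen, Tue-PM→Vasquez, Wed-AM→Olsen, Wed-PM→Delgado, Thu-AM→Dubois, Thu-PM→Vasquez, Fri-AM→Vasquez, Fri-PM→Eriksen+Delgado.
Total: 21 + 36 + 41 + 26 + 21 + 46 + 36 + 26 + 26 + 41 + 46 = $366.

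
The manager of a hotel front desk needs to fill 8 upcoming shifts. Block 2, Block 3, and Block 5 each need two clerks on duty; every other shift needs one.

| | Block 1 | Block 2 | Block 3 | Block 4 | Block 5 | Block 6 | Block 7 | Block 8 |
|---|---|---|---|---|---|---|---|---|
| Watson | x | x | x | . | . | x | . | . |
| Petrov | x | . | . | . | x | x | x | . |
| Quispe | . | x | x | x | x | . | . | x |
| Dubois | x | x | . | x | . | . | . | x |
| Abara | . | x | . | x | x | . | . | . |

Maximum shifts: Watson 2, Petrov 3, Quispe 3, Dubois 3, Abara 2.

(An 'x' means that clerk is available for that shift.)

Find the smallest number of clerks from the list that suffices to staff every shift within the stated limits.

4

11 slots to fill and no one can take more than 3, so at least ⌈11/3⌉ = 4 clerks are needed.
Watson, Petrov, Quispe, and Dubois alone can cover everything: Block 1→Dubois, Block 2→Watson+Dubois, Block 3→Watson+Quispe, Block 4→Quispe, Block 5→Petrov+Quispe, Block 6→Petrov, Block 7→Petrov, Block 8→Dubois.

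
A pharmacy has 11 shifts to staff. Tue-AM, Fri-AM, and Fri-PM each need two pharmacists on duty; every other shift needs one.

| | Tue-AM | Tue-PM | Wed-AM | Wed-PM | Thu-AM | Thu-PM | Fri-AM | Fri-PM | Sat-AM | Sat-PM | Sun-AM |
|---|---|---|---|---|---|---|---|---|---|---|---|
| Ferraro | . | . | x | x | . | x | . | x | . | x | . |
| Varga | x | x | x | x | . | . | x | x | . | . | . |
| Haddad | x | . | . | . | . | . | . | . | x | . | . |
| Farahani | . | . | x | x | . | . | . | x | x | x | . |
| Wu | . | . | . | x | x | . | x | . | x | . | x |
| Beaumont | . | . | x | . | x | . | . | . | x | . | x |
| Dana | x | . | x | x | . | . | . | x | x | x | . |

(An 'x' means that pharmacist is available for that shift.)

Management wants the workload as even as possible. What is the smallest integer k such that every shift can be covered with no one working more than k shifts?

With 7 pharmacists and 14 worker-slots to fill, someone must work at least ⌈14/7⌉ = 2 shifts, so k ≥ 2.
k = 2 works: Tue-AM→Haddad+Dana, Tue-PM→Varga, Wed-AM→Beaumont, Wed-PM→Farahani, Thu-AM→Wu, Thu-PM→Ferraro, Fri-AM→Varga+Wu, Fri-PM→Farahani+Dana, Sat-AM→Haddad, Sat-PM→Ferraro, Sun-AM→Beaumont.
Loads: Ferraro 2, Varga 2, Haddad 2, Farahani 2, Wu 2, Beaumont 2, Dana 2 — all ≤ 2.

2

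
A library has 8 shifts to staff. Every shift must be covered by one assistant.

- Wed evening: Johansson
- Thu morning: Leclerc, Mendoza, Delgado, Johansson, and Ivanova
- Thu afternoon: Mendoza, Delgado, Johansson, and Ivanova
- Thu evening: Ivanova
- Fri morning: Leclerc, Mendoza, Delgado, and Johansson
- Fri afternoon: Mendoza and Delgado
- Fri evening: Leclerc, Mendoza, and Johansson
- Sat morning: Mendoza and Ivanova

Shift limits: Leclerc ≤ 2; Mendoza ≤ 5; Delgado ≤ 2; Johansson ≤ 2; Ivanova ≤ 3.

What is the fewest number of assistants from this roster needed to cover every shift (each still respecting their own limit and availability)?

8 slots to fill and no one can take more than 5, so at least ⌈8/5⌉ = 2 assistants are needed.
Shifts {Wed evening, Thu evening, Fri afternoon} need 3 slots, but among the assistants available for them (Mendoza, Delgado, Johansson, and Ivanova) any 2 together supply at most 2. So 2 assistants are not enough.
Mendoza, Johansson, and Ivanova alone can cover everything: Wed evening→Johansson, Thu morning→Mendoza, Thu afternoon→Johansson, Thu evening→Ivanova, Fri morning→Mendoza, Fri afternoon→Mendoza, Fri evening→Mendoza, Sat morning→Mendoza.

3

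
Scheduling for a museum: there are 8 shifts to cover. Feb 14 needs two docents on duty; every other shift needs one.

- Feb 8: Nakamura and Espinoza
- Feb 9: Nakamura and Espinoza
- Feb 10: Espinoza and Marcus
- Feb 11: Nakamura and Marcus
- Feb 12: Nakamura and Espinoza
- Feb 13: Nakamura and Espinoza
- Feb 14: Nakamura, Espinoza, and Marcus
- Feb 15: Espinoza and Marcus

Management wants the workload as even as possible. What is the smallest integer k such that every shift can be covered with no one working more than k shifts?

3

With 3 docents and 9 worker-slots to fill, someone must work at least ⌈9/3⌉ = 3 shifts, so k ≥ 3.
k = 3 works: Feb 8→Nakamura, Feb 9→Nakamura, Feb 10→Espinoza, Feb 11→Marcus, Feb 12→Nakamura, Feb 13→Espinoza, Feb 14→Espinoza+Marcus, Feb 15→Marcus.
Loads: Nakamura 3, Espinoza 3, Marcus 3 — all ≤ 3.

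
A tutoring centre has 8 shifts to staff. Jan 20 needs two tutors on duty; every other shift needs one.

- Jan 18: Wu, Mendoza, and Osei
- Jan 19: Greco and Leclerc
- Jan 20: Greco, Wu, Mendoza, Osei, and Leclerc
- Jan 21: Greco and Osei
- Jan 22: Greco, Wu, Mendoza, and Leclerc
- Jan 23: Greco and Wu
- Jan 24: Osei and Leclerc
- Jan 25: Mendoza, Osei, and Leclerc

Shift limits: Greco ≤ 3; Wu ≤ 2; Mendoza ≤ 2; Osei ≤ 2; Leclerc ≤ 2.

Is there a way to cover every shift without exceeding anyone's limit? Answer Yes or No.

One valid schedule: Jan 18→Wu, Jan 19→Greco, Jan 20→Mendoza+Osei, Jan 21→Greco, Jan 22→Wu, Jan 23→Greco, Jan 24→Osei, Jan 25→Mendoza.
Loads: Greco 3/3, Wu 2/2, Mendoza 2/2, Osei 2/2, Leclerc 0/2 — all within limits.

Yes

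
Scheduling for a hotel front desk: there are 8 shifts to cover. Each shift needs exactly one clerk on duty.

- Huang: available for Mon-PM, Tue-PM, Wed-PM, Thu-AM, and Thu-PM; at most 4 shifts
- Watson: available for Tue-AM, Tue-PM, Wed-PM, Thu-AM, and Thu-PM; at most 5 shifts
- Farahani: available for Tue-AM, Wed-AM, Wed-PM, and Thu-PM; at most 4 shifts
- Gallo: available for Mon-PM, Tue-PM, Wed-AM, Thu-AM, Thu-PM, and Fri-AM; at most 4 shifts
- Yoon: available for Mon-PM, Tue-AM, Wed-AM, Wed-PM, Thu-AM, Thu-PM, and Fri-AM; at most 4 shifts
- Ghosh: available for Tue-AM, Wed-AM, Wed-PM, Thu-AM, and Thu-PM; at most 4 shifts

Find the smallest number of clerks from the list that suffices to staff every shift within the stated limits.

8 slots to fill and no one can take more than 5, so at least ⌈8/5⌉ = 2 clerks are needed.
Huang and Yoon alone can cover everything: Mon-PM→Huang, Tue-AM→Yoon, Tue-PM→Huang, Wed-AM→Yoon, Wed-PM→Huang, Thu-AM→Huang, Thu-PM→Yoon, Fri-AM→Yoon.

2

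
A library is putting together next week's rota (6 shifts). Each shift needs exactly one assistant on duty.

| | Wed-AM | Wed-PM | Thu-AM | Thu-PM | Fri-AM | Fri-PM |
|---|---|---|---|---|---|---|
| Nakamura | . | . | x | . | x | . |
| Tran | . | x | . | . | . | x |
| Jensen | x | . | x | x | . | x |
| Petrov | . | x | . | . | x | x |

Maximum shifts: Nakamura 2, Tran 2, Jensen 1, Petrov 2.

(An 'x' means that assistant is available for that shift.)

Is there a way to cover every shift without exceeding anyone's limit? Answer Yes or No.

Total capacity is 7 and 6 slots are needed, so capacity alone doesn't rule it out.
Shifts {Wed-AM, Thu-PM} need 2 worker-slots in total, but the assistants available for any of those shifts (Jensen) can supply at most 1 among them. So no valid schedule exists.

No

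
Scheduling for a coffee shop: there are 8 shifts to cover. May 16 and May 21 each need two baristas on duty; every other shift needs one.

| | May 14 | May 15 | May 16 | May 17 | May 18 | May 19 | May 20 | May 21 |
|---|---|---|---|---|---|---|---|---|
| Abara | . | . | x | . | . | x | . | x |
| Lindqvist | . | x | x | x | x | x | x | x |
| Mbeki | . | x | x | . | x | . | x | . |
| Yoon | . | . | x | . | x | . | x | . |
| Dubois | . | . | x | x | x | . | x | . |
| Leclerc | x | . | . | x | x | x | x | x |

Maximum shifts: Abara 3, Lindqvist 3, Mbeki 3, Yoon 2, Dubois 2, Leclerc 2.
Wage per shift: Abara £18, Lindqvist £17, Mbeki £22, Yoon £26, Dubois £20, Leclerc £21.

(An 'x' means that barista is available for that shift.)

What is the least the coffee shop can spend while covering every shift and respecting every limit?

£187

May 14 can only be covered by Leclerc, so that assignment is forced.
Picking the cheapest available barista for each shift independently would cost £176, but that ignores the shift limits.
An optimal schedule: May 14→Leclerc, May 15→Lindqvist, May 16→Abara+Dubois, May 17→Lindqvist, May 18→Dubois, May 19→Abara, May 20→Leclerc, May 21→Lindqvist+Abara.
Total: 21 + 17 + 18 + 20 + 17 + 20 + 18 + 21 + 17 + 18 = £187.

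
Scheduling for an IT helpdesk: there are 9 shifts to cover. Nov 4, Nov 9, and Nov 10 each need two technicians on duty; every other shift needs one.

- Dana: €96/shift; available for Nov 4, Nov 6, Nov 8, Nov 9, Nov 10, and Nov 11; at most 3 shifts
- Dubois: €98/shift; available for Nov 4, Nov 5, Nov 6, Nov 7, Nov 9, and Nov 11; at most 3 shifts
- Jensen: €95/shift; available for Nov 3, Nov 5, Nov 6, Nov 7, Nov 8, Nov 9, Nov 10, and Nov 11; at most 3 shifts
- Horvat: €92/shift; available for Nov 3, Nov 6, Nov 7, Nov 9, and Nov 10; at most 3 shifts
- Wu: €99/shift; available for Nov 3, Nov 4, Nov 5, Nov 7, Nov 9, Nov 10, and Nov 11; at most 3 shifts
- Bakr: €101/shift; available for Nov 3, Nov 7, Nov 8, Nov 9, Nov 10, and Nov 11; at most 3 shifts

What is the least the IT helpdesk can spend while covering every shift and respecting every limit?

Picking the cheapest available technician for each shift independently would cost €1129, but that ignores the shift limits.
An optimal schedule: Nov 3→Horvat, Nov 4→Dana+Dubois, Nov 5→Jensen, Nov 6→Horvat, Nov 7→Horvat, Nov 8→Jensen, Nov 9→Dana+Dubois, Nov 10→Jensen+Dana, Nov 11→Dubois.
Total: 92 + 96 + 98 + 95 + 92 + 92 + 95 + 96 + 98 + 95 + 96 + 98 = €1143.

€1143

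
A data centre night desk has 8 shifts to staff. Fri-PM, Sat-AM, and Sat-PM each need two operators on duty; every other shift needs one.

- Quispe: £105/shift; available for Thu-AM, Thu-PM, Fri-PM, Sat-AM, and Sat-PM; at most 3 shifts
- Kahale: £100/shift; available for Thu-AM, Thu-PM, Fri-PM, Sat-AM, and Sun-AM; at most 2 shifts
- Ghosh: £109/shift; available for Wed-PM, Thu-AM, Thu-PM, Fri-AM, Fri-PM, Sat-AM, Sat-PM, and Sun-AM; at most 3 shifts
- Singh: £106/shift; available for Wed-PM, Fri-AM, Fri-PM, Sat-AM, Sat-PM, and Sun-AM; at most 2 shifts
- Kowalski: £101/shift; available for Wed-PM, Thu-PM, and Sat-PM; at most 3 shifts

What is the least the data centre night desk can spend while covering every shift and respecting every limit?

£1139

Picking the cheapest available operator for each shift independently would cost £1123, but that ignores the shift limits.
An optimal schedule: Wed-PM→Kowalski, Thu-AM→Kahale, Thu-PM→Kowalski, Fri-AM→Singh, Fri-PM→Quispe+Singh, Sat-AM→Quispe+Ghosh, Sat-PM→Kowalski+Quispe, Sun-AM→Kahale.
Total: 101 + 100 + 101 + 106 + 105 + 106 + 105 + 109 + 101 + 105 + 100 = £1139.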